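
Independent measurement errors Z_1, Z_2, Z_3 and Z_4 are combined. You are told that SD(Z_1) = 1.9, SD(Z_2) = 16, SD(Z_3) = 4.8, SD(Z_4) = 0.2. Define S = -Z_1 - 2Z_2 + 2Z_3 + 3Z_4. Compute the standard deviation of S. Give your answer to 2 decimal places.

33.47

V(Z_1) = 3.61, V(Z_2) = 256, V(Z_3) = 23.04, V(Z_4) = 0.04
By independence, V(S) = (-1)²V(Z_1) + (-2)²V(Z_2) + (2)²V(Z_3) + (3)²V(Z_4)
= (-1)²·3.61 + (-2)²·256 + (2)²·23.04 + (3)²·0.04 = 1120.13
SD(S) = √1120.13 ≈ 33.47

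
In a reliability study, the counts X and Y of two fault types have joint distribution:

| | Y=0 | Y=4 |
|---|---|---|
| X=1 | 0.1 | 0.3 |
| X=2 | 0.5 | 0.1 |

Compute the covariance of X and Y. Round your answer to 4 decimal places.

-0.5600

E[X] = 1.6,  E[Y] = 1.6
E[XY] = 2
Cov(X,Y) = E[XY] − E[X]E[Y] = 2 − (1.6)(1.6) = -0.56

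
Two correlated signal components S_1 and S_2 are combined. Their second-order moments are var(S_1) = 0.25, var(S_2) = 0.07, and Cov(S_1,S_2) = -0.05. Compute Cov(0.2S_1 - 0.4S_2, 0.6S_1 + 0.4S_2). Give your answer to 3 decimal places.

0.027

Cov(0.2S_1 - 0.4S_2, 0.6S_1 + 0.4S_2) = (0.2)(0.6)var(S_1) + (-0.4)(0.4)var(S_2) + [(0.2)(0.4) + (-0.4)(0.6)]Cov(S_1,S_2)
= 0.12·0.25 + -0.16·0.07 + -0.16·-0.05 = 0.0268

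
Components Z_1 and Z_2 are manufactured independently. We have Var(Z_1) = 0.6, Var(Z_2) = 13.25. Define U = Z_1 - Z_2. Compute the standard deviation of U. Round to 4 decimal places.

3.7216

By independence, Var(U) = (1)²Var(Z_1) + (-1)²Var(Z_2)
= (1)²·0.6 + (-1)²·13.25 = 13.85
SD(U) = √13.85 ≈ 3.7216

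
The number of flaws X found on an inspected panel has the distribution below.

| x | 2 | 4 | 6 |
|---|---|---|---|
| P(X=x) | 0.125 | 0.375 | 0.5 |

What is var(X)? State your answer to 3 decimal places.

E[X] = (2)(0.125) + (4)(0.375) + (6)(0.5) = 4.75
E[X²] = (2)²(0.125) + (4)²(0.375) + (6)²(0.5) = 24.5
var(X) = E[X²] − (E[X])² = 24.5 − (4.75)² = 1.9375

1.938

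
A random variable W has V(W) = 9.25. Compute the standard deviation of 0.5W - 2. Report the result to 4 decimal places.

V(0.5W - 2) = (0.5)²·9.25 = 2.3125
SD(0.5W - 2) = √2.3125 ≈ 1.5207

1.5207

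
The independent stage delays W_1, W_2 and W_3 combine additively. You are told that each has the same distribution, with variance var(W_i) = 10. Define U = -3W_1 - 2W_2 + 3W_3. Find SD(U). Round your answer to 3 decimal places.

By independence, var(U) = (-3)²var(W_1) + (-2)²var(W_2) + (3)²var(W_3)
= (-3)²·10 + (-2)²·10 + (3)²·10 = 220
SD(U) = √220 ≈ 14.832

14.832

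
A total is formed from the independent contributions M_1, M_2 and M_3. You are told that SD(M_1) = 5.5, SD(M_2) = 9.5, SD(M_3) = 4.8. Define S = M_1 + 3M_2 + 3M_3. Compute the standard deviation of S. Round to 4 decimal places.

32.4015

Var(M_1) = 30.25, Var(M_2) = 90.25, Var(M_3) = 23.04
By independence, Var(S) = (1)²Var(M_1) + (3)²Var(M_2) + (3)²Var(M_3)
= (1)²·30.25 + (3)²·90.25 + (3)²·23.04 = 1049.86
SD(S) = √1049.86 ≈ 32.4015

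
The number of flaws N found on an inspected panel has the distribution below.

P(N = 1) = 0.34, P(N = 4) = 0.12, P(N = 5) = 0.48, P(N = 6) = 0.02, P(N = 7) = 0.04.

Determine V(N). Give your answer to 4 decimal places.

3.8356

E[N] = (1)(0.34) + (4)(0.12) + (5)(0.48) + (6)(0.02) + (7)(0.04) = 3.62
E[N²] = (1)²(0.34) + (4)²(0.12) + (5)²(0.48) + (6)²(0.02) + (7)²(0.04) = 16.94
V(N) = E[N²] − (E[N])² = 16.94 − (3.62)² = 3.8356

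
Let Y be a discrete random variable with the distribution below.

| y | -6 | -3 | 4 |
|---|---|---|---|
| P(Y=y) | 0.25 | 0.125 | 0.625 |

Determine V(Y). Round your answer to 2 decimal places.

E[Y] = (-6)(0.25) + (-3)(0.125) + (4)(0.625) = 0.625
E[Y²] = (-6)²(0.25) + (-3)²(0.125) + (4)²(0.625) = 20.125
V(Y) = E[Y²] − (E[Y])² = 20.125 − (0.625)² = 19.734375

19.73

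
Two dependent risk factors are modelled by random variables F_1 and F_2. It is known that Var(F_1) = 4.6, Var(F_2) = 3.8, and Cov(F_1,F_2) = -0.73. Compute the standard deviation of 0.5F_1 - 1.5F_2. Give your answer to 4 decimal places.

3.2856

Var(0.5F_1 - 1.5F_2) = (0.5)²·Var(F_1) + (-1.5)²·Var(F_2) + 2·(0.5)·(-1.5)·Cov(F_1,F_2)
= 0.25·4.6 + 2.25·3.8 + -1.5·-0.73 = 10.795
σ(0.5F_1 - 1.5F_2) = √10.795 ≈ 3.2856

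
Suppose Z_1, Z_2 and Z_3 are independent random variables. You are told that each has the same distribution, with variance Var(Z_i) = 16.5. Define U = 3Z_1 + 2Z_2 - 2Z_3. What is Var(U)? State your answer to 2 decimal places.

By independence, Var(U) = (3)²Var(Z_1) + (2)²Var(Z_2) + (-2)²Var(Z_3)
= (3)²·16.5 + (2)²·16.5 + (-2)²·16.5 = 280.5

280.50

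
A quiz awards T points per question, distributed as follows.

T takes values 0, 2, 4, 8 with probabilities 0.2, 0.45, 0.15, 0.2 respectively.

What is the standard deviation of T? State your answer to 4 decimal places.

E[T] = (0)(0.2) + (2)(0.45) + (4)(0.15) + (8)(0.2) = 3.1
E[T²] = (0)²(0.2) + (2)²(0.45) + (4)²(0.15) + (8)²(0.2) = 17
V(T) = E[T²] − (E[T])² = 17 − (3.1)² = 7.39
σ(T) = √7.39 ≈ 2.7185

2.7185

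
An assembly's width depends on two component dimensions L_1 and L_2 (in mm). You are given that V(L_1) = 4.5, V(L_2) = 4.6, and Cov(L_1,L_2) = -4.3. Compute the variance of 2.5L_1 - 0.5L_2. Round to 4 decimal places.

V(2.5L_1 - 0.5L_2) = (2.5)²·V(L_1) + (-0.5)²·V(L_2) + 2·(2.5)·(-0.5)·Cov(L_1,L_2)
= 6.25·4.5 + 0.25·4.6 + -2.5·-4.3 = 40.025

40.0250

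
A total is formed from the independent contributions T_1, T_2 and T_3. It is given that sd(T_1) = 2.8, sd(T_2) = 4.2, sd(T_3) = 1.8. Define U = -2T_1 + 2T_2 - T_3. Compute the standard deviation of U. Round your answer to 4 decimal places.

10.2548

var(T_1) = 7.84, var(T_2) = 17.64, var(T_3) = 3.24
By independence, var(U) = (-2)²var(T_1) + (2)²var(T_2) + (-1)²var(T_3)
= (-2)²·7.84 + (2)²·17.64 + (-1)²·3.24 = 105.16
sd(U) = √105.16 ≈ 10.2548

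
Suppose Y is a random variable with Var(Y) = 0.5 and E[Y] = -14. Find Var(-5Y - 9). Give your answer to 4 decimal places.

12.5000

Var(-5Y - 9) = (-5)²·Var(Y) = 25·0.5 = 12.5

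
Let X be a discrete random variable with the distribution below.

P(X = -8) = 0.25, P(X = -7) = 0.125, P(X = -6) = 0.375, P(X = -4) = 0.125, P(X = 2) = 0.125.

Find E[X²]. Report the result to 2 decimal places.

38.13

E[X²] = (-8)²(0.25) + (-7)²(0.125) + (-6)²(0.375) + (-4)²(0.125) + (2)²(0.125) = 38.125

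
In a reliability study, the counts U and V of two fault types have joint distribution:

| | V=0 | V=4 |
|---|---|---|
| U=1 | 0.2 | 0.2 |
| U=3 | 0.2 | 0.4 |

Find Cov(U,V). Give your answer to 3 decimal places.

E[U] = 2.2,  E[V] = 2.4
E[UV] = 5.6
Cov(U,V) = E[UV] − E[U]E[V] = 5.6 − (2.2)(2.4) = 0.32

0.320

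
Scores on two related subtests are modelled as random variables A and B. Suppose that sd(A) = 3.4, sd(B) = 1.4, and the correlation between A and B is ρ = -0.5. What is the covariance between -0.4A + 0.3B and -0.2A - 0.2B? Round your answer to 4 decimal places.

0.7596

Var(A) = (3.4)² = 11.56;  Var(B) = (1.4)² = 1.96
cov(A,B) = ρ·sd(A)·sd(B) = -0.5·3.4·1.4 = -2.38
cov(-0.4A + 0.3B, -0.2A - 0.2B) = (-0.4)(-0.2)Var(A) + (0.3)(-0.2)Var(B) + [(-0.4)(-0.2) + (0.3)(-0.2)]cov(A,B)
= 0.08·11.56 + -0.06·1.96 + 0.02·-2.38 = 0.7596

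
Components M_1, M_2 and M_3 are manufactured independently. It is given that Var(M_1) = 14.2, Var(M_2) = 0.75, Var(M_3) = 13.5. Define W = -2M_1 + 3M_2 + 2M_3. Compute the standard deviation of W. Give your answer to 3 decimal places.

By independence, Var(W) = (-2)²Var(M_1) + (3)²Var(M_2) + (2)²Var(M_3)
= (-2)²·14.2 + (3)²·0.75 + (2)²·13.5 = 117.55
σ(W) = √117.55 ≈ 10.842

10.842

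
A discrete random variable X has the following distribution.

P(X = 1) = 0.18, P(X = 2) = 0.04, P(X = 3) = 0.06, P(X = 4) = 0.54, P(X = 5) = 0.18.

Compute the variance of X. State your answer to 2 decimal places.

E[X] = (1)(0.18) + (2)(0.04) + (3)(0.06) + (4)(0.54) + (5)(0.18) = 3.5
E[X²] = (1)²(0.18) + (2)²(0.04) + (3)²(0.06) + (4)²(0.54) + (5)²(0.18) = 14.02
Var(X) = E[X²] − (E[X])² = 14.02 − (3.5)² = 1.77

1.77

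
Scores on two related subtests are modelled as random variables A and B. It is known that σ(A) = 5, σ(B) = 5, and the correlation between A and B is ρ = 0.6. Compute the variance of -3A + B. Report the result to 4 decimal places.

160.0000

Var(A) = (5)² = 25;  Var(B) = (5)² = 25
Cov(A,B) = ρ·σ(A)·σ(B) = 0.6·5·5 = 15
Var(-3A + B) = (-3)²·Var(A) + (1)²·Var(B) + 2·(-3)·(1)·Cov(A,B)
= 9·25 + 1·25 + -6·15 = 160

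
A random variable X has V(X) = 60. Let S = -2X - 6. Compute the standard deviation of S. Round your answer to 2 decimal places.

15.49

V(-2X - 6) = (-2)²·60 = 240
sd(S) = √240 ≈ 15.49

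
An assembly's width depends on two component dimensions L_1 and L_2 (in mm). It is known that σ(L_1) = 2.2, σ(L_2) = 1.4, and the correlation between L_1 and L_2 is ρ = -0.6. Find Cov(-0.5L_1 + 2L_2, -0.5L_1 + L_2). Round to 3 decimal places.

7.902

var(L_1) = (2.2)² = 4.84;  var(L_2) = (1.4)² = 1.96
Cov(L_1,L_2) = ρ·σ(L_1)·σ(L_2) = -0.6·2.2·1.4 = -1.848
Cov(-0.5L_1 + 2L_2, -0.5L_1 + L_2) = (-0.5)(-0.5)var(L_1) + (2)(1)var(L_2) + [(-0.5)(1) + (2)(-0.5)]Cov(L_1,L_2)
= 0.25·4.84 + 2·1.96 + -1.5·-1.848 = 7.902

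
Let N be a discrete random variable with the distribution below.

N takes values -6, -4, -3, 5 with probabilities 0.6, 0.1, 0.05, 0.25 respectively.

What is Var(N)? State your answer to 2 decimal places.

21.49

E[N] = (-6)(0.6) + (-4)(0.1) + (-3)(0.05) + (5)(0.25) = -2.9
E[N²] = (-6)²(0.6) + (-4)²(0.1) + (-3)²(0.05) + (5)²(0.25) = 29.9
Var(N) = E[N²] − (E[N])² = 29.9 − (-2.9)² = 21.49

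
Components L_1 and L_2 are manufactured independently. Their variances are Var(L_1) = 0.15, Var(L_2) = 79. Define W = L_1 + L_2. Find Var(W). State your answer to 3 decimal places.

79.150

By independence, Var(W) = (1)²Var(L_1) + (1)²Var(L_2)
= (1)²·0.15 + (1)²·79 = 79.15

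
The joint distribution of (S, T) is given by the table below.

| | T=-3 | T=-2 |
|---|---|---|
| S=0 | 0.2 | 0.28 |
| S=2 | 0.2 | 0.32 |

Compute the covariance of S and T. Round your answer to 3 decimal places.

E[S] = 1.04,  E[T] = -2.4
E[ST] = -2.48
Cov(S,T) = E[ST] − E[S]E[T] = -2.48 − (1.04)(-2.4) = 0.016

0.016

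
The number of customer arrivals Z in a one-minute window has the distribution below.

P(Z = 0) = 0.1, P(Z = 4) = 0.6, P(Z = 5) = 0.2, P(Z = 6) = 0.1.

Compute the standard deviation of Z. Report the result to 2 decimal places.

1.48

E[Z] = (0)(0.1) + (4)(0.6) + (5)(0.2) + (6)(0.1) = 4
E[Z²] = (0)²(0.1) + (4)²(0.6) + (5)²(0.2) + (6)²(0.1) = 18.2
Var(Z) = E[Z²] − (E[Z])² = 18.2 − (4)² = 2.2
SD(Z) = √2.2 ≈ 1.48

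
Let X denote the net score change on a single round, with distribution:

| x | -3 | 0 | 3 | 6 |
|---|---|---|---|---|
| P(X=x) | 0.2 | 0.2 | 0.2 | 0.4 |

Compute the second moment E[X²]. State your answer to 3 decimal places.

18.000

E[X²] = (-3)²(0.2) + (0)²(0.2) + (3)²(0.2) + (6)²(0.4) = 18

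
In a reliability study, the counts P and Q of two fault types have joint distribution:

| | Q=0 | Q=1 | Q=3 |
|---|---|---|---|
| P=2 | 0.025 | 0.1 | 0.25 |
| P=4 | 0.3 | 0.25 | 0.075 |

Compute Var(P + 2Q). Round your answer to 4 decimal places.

E[P] = 3.25,  E[Q] = 1.325,  E[PQ] = 3.6
Var(P) = 11.5 − (3.25)² = 0.9375;  Var(Q) = 3.275 − (1.325)² = 1.519375
Cov(P,Q) = 3.6 − (3.25)(1.325) = -0.70625
Var(P + 2Q) = (1)²·0.9375 + (2)²·1.519375 + 2·(1)·(2)·-0.70625 = 4.19

4.1900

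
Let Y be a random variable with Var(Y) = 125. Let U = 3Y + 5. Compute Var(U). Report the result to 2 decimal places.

Var(3Y + 5) = (3)²·Var(Y) = 9·125 = 1125

1125.00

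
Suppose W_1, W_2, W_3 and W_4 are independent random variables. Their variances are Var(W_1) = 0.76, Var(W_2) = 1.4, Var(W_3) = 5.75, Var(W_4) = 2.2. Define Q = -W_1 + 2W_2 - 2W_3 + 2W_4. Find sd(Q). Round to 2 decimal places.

By independence, Var(Q) = (-1)²Var(W_1) + (2)²Var(W_2) + (-2)²Var(W_3) + (2)²Var(W_4)
= (-1)²·0.76 + (2)²·1.4 + (-2)²·5.75 + (2)²·2.2 = 38.16
sd(Q) = √38.16 ≈ 6.18

6.18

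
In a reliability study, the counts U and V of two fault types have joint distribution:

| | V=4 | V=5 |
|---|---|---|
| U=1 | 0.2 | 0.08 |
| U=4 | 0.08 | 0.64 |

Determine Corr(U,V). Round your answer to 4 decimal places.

0.6032

E[U] = 3.16,  E[V] = 4.72
E[UV] = 15.28
cov(U,V) = E[UV] − E[U]E[V] = 15.28 − (3.16)(4.72) = 0.3648
var(U) = 1.8144,  var(V) = 0.2016
ρ = 0.3648 / √(1.8144·0.2016) ≈ 0.6032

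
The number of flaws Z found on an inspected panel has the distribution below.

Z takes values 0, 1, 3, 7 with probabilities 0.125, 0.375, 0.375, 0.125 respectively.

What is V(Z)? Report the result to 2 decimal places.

4.23

E[Z] = (0)(0.125) + (1)(0.375) + (3)(0.375) + (7)(0.125) = 2.375
E[Z²] = (0)²(0.125) + (1)²(0.375) + (3)²(0.375) + (7)²(0.125) = 9.875
V(Z) = E[Z²] − (E[Z])² = 9.875 − (2.375)² = 4.234375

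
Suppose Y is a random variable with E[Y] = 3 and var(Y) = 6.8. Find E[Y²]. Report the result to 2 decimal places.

E[Y²] = var(Y) + (E[Y])² = 6.8 + (3)² = 15.8

15.80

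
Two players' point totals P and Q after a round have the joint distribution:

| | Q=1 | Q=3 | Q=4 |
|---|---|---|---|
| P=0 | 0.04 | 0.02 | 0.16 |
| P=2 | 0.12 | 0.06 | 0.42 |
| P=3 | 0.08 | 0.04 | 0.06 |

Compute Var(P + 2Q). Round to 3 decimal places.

E[P] = 1.74,  E[Q] = 3.16,  E[PQ] = 5.28
Var(P) = 4.02 − (1.74)² = 0.9924;  Var(Q) = 11.56 − (3.16)² = 1.5744
Cov(P,Q) = 5.28 − (1.74)(3.16) = -0.2184
Var(P + 2Q) = (1)²·0.9924 + (2)²·1.5744 + 2·(1)·(2)·-0.2184 = 6.4164

6.416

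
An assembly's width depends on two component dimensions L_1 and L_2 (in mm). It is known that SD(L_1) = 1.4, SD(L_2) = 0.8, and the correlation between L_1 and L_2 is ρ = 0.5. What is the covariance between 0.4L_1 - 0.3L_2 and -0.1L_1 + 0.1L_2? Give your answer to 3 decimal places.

-0.058

Var(L_1) = (1.4)² = 1.96;  Var(L_2) = (0.8)² = 0.64
Cov(L_1,L_2) = ρ·SD(L_1)·SD(L_2) = 0.5·1.4·0.8 = 0.56
Cov(0.4L_1 - 0.3L_2, -0.1L_1 + 0.1L_2) = (0.4)(-0.1)Var(L_1) + (-0.3)(0.1)Var(L_2) + [(0.4)(0.1) + (-0.3)(-0.1)]Cov(L_1,L_2)
= -0.04·1.96 + -0.03·0.64 + 0.07·0.56 = -0.0584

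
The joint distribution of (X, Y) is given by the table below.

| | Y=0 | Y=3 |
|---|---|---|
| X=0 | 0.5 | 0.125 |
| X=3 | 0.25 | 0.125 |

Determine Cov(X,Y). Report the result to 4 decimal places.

E[X] = 1.125,  E[Y] = 0.75
E[XY] = 1.125
Cov(X,Y) = E[XY] − E[X]E[Y] = 1.125 − (1.125)(0.75) = 0.28125

0.2813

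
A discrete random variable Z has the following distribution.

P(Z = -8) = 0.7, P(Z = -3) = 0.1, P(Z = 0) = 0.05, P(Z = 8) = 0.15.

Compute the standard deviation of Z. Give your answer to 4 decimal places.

E[Z] = (-8)(0.7) + (-3)(0.1) + (0)(0.05) + (8)(0.15) = -4.7
E[Z²] = (-8)²(0.7) + (-3)²(0.1) + (0)²(0.05) + (8)²(0.15) = 55.3
var(Z) = E[Z²] − (E[Z])² = 55.3 − (-4.7)² = 33.21
SD(Z) = √33.21 ≈ 5.7628

5.7628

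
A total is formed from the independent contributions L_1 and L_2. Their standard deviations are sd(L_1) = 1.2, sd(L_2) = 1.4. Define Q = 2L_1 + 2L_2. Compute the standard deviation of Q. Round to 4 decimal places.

3.6878

Var(L_1) = 1.44, Var(L_2) = 1.96
By independence, Var(Q) = (2)²Var(L_1) + (2)²Var(L_2)
= (2)²·1.44 + (2)²·1.96 = 13.6
sd(Q) = √13.6 ≈ 3.6878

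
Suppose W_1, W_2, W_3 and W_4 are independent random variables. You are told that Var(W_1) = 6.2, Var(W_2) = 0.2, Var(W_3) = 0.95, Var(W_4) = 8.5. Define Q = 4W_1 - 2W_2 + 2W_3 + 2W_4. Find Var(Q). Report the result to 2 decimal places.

137.80

By independence, Var(Q) = (4)²Var(W_1) + (-2)²Var(W_2) + (2)²Var(W_3) + (2)²Var(W_4)
= (4)²·6.2 + (-2)²·0.2 + (2)²·0.95 + (2)²·8.5 = 137.8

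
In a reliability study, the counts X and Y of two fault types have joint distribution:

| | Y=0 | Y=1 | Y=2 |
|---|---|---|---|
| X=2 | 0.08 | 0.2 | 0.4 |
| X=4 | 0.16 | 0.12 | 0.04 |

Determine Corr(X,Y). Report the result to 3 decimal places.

E[X] = 2.64,  E[Y] = 1.2
E[XY] = 2.8
Cov(X,Y) = E[XY] − E[X]E[Y] = 2.8 − (2.64)(1.2) = -0.368
Var(X) = 0.8704,  Var(Y) = 0.64
ρ = -0.368 / √(0.8704·0.64) ≈ -0.493

-0.493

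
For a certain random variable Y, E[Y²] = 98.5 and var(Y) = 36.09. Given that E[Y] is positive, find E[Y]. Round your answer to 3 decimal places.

7.900

(E[Y])² = E[Y²] − var(Y) = 98.5 − 36.09 = 62.41
E[Y] = √62.41 = 7.9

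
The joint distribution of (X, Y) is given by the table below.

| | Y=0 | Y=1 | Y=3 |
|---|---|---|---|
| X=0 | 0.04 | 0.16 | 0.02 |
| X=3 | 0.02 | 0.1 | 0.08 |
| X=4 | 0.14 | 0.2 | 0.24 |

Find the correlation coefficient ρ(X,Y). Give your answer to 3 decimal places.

0.205

E[X] = 2.92,  E[Y] = 1.48
E[XY] = 4.7
cov(X,Y) = E[XY] − E[X]E[Y] = 4.7 − (2.92)(1.48) = 0.3784
Var(X) = 2.5536,  Var(Y) = 1.3296
ρ = 0.3784 / √(2.5536·1.3296) ≈ 0.205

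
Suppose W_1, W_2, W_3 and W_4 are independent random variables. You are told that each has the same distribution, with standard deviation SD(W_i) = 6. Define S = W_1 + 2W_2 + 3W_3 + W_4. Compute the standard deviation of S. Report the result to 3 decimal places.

23.238

Var(W_i) = (6)² = 36
By independence, Var(S) = (1)²Var(W_1) + (2)²Var(W_2) + (3)²Var(W_3) + (1)²Var(W_4)
= (1)²·36 + (2)²·36 + (3)²·36 + (1)²·36 = 540
SD(S) = √540 ≈ 23.238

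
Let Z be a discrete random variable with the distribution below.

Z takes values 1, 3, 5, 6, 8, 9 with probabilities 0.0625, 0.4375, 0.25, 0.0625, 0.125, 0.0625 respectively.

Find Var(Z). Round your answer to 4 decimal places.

E[Z] = (1)(0.0625) + (3)(0.4375) + (5)(0.25) + (6)(0.0625) + (8)(0.125) + (9)(0.0625) = 4.5625
E[Z²] = (1)²(0.0625) + (3)²(0.4375) + (5)²(0.25) + (6)²(0.0625) + (8)²(0.125) + (9)²(0.0625) = 25.5625
Var(Z) = E[Z²] − (E[Z])² = 25.5625 − (4.5625)² = 4.74609375

4.7461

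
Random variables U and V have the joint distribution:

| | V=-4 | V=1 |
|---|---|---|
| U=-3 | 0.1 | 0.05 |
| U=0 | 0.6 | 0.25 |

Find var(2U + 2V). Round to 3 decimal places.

24.990

E[U] = -0.45,  E[V] = -2.5,  E[UV] = 1.05
var(U) = 1.35 − (-0.45)² = 1.1475;  var(V) = 11.5 − (-2.5)² = 5.25
cov(U,V) = 1.05 − (-0.45)(-2.5) = -0.075
var(2U + 2V) = (2)²·1.1475 + (2)²·5.25 + 2·(2)·(2)·-0.075 = 24.99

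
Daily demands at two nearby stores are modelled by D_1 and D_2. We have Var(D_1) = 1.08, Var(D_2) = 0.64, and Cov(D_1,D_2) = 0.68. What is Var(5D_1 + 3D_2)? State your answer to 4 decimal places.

53.1600

Var(5D_1 + 3D_2) = (5)²·Var(D_1) + (3)²·Var(D_2) + 2·(5)·(3)·Cov(D_1,D_2)
= 25·1.08 + 9·0.64 + 30·0.68 = 53.16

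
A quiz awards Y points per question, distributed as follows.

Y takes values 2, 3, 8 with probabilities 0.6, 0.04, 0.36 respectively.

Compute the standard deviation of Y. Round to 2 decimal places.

2.86

E[Y] = (2)(0.6) + (3)(0.04) + (8)(0.36) = 4.2
E[Y²] = (2)²(0.6) + (3)²(0.04) + (8)²(0.36) = 25.8
V(Y) = E[Y²] − (E[Y])² = 25.8 − (4.2)² = 8.16
sd(Y) = √8.16 ≈ 2.86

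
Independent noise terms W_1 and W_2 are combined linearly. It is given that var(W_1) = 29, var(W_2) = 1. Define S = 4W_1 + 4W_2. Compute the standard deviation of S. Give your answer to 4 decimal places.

21.9089

By independence, var(S) = (4)²var(W_1) + (4)²var(W_2)
= (4)²·29 + (4)²·1 = 480
sd(S) = √480 ≈ 21.9089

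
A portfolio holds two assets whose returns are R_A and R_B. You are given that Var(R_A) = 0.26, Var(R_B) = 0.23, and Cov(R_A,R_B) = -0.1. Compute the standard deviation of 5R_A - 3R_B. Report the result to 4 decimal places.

Var(5R_A - 3R_B) = (5)²·Var(R_A) + (-3)²·Var(R_B) + 2·(5)·(-3)·Cov(R_A,R_B)
= 25·0.26 + 9·0.23 + -30·-0.1 = 11.57
σ(5R_A - 3R_B) = √11.57 ≈ 3.4015

3.4015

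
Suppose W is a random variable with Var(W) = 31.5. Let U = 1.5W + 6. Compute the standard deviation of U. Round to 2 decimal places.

8.42

Var(1.5W + 6) = (1.5)²·31.5 = 70.875
sd(U) = √70.875 ≈ 8.42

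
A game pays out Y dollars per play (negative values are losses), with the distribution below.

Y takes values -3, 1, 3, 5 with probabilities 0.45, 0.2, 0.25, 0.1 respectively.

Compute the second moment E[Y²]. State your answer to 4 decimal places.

E[Y²] = (-3)²(0.45) + (1)²(0.2) + (3)²(0.25) + (5)²(0.1) = 9

9.0000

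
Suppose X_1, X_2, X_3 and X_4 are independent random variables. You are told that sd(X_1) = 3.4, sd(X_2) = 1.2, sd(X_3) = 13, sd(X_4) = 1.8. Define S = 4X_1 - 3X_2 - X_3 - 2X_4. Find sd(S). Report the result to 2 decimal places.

19.49

Var(X_1) = 11.56, Var(X_2) = 1.44, Var(X_3) = 169, Var(X_4) = 3.24
By independence, Var(S) = (4)²Var(X_1) + (-3)²Var(X_2) + (-1)²Var(X_3) + (-2)²Var(X_4)
= (4)²·11.56 + (-3)²·1.44 + (-1)²·169 + (-2)²·3.24 = 379.88
sd(S) = √379.88 ≈ 19.49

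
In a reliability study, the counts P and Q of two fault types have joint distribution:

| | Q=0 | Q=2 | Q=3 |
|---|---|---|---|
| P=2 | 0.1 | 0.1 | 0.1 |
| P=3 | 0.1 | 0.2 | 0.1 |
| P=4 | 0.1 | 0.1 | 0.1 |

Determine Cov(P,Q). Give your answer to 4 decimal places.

E[P] = 3,  E[Q] = 1.7
E[PQ] = 5.1
Cov(P,Q) = E[PQ] − E[P]E[Q] = 5.1 − (3)(1.7) = 0

0.0000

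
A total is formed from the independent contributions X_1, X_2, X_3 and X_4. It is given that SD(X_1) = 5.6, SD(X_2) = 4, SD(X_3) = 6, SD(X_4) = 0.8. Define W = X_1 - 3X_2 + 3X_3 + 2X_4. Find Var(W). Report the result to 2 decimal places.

Var(X_1) = 31.36, Var(X_2) = 16, Var(X_3) = 36, Var(X_4) = 0.64
By independence, Var(W) = (1)²Var(X_1) + (-3)²Var(X_2) + (3)²Var(X_3) + (2)²Var(X_4)
= (1)²·31.36 + (-3)²·16 + (3)²·36 + (2)²·0.64 = 501.92

501.92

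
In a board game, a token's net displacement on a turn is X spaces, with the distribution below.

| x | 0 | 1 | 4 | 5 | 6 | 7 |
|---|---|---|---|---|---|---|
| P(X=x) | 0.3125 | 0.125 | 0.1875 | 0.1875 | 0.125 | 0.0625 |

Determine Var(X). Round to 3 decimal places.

E[X] = (0)(0.3125) + (1)(0.125) + (4)(0.1875) + (5)(0.1875) + (6)(0.125) + (7)(0.0625) = 3
E[X²] = (0)²(0.3125) + (1)²(0.125) + (4)²(0.1875) + (5)²(0.1875) + (6)²(0.125) + (7)²(0.0625) = 15.375
Var(X) = E[X²] − (E[X])² = 15.375 − (3)² = 6.375

6.375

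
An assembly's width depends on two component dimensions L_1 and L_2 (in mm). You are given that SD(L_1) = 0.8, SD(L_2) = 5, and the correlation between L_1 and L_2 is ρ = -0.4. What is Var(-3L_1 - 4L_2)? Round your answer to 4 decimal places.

367.3600

Var(L_1) = (0.8)² = 0.64;  Var(L_2) = (5)² = 25
Cov(L_1,L_2) = ρ·SD(L_1)·SD(L_2) = -0.4·0.8·5 = -1.6
Var(-3L_1 - 4L_2) = (-3)²·Var(L_1) + (-4)²·Var(L_2) + 2·(-3)·(-4)·Cov(L_1,L_2)
= 9·0.64 + 16·25 + 24·-1.6 = 367.36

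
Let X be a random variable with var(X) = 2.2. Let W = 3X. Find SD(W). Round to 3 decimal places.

var(3X) = (3)²·2.2 = 19.8
SD(W) = √19.8 ≈ 4.450

4.450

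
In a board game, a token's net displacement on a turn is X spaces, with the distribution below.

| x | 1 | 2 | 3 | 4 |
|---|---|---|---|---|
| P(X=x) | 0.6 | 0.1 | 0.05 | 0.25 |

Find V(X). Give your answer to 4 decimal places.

1.6475

E[X] = (1)(0.6) + (2)(0.1) + (3)(0.05) + (4)(0.25) = 1.95
E[X²] = (1)²(0.6) + (2)²(0.1) + (3)²(0.05) + (4)²(0.25) = 5.45
V(X) = E[X²] − (E[X])² = 5.45 − (1.95)² = 1.6475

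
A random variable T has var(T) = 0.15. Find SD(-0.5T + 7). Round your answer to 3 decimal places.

var(-0.5T + 7) = (-0.5)²·0.15 = 0.0375
SD(-0.5T + 7) = √0.0375 ≈ 0.194

0.194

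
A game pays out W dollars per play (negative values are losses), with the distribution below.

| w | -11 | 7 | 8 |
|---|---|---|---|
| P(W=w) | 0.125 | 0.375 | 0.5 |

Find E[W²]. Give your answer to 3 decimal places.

65.500

E[W²] = (-11)²(0.125) + (7)²(0.375) + (8)²(0.5) = 65.5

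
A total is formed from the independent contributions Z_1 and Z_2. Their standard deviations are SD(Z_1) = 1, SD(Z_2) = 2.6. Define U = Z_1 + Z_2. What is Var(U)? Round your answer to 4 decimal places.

Var(Z_1) = 1, Var(Z_2) = 6.76
By independence, Var(U) = (1)²Var(Z_1) + (1)²Var(Z_2)
= (1)²·1 + (1)²·6.76 = 7.76

7.7600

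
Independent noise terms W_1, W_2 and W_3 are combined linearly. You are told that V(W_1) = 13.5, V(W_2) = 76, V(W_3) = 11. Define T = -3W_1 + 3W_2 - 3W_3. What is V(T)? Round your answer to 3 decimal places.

904.500

By independence, V(T) = (-3)²V(W_1) + (3)²V(W_2) + (-3)²V(W_3)
= (-3)²·13.5 + (3)²·76 + (-3)²·11 = 904.5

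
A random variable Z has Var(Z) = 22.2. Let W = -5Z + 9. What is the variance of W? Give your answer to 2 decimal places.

Var(-5Z + 9) = (-5)²·Var(Z) = 25·22.2 = 555

555.00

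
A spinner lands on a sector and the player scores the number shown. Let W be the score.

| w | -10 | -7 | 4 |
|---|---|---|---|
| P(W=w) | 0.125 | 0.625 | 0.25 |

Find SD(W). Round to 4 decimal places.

E[W] = (-10)(0.125) + (-7)(0.625) + (4)(0.25) = -4.625
E[W²] = (-10)²(0.125) + (-7)²(0.625) + (4)²(0.25) = 47.125
var(W) = E[W²] − (E[W])² = 47.125 − (-4.625)² = 25.734375
SD(W) = √25.734375 ≈ 5.0729

5.0729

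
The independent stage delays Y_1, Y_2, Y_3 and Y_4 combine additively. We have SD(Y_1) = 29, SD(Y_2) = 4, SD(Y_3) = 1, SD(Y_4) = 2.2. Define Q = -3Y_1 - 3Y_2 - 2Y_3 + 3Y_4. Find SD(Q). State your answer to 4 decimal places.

Var(Y_1) = 841, Var(Y_2) = 16, Var(Y_3) = 1, Var(Y_4) = 4.84
By independence, Var(Q) = (-3)²Var(Y_1) + (-3)²Var(Y_2) + (-2)²Var(Y_3) + (3)²Var(Y_4)
= (-3)²·841 + (-3)²·16 + (-2)²·1 + (3)²·4.84 = 7760.56
SD(Q) = √7760.56 ≈ 88.0940

88.0940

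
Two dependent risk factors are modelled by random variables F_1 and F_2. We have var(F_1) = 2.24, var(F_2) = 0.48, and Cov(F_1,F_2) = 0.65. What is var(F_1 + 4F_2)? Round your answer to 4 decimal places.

15.1200

var(F_1 + 4F_2) = (1)²·var(F_1) + (4)²·var(F_2) + 2·(1)·(4)·Cov(F_1,F_2)
= 1·2.24 + 16·0.48 + 8·0.65 = 15.12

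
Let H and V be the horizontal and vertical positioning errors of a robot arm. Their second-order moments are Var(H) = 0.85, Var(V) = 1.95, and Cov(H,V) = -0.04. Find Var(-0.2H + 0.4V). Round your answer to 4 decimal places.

0.3524

Var(-0.2H + 0.4V) = (-0.2)²·Var(H) + (0.4)²·Var(V) + 2·(-0.2)·(0.4)·Cov(H,V)
= 0.04·0.85 + 0.16·1.95 + -0.16·-0.04 = 0.3524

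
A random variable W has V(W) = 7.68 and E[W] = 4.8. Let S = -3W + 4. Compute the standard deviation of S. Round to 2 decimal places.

8.31

V(-3W + 4) = (-3)²·7.68 = 69.12
SD(S) = √69.12 ≈ 8.31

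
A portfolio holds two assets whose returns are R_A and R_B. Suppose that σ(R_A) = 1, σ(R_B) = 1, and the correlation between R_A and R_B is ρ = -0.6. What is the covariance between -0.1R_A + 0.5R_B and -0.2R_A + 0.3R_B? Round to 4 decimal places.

0.2480

V(R_A) = (1)² = 1;  V(R_B) = (1)² = 1
Cov(R_A,R_B) = ρ·σ(R_A)·σ(R_B) = -0.6·1·1 = -0.6
Cov(-0.1R_A + 0.5R_B, -0.2R_A + 0.3R_B) = (-0.1)(-0.2)V(R_A) + (0.5)(0.3)V(R_B) + [(-0.1)(0.3) + (0.5)(-0.2)]Cov(R_A,R_B)
= 0.02·1 + 0.15·1 + -0.13·-0.6 = 0.248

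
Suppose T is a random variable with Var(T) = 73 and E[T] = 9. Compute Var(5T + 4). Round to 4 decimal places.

1825.0000

Var(5T + 4) = (5)²·Var(T) = 25·73 = 1825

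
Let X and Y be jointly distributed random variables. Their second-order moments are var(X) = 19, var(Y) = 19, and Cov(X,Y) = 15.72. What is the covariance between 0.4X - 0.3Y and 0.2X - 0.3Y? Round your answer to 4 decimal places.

0.4004

Cov(0.4X - 0.3Y, 0.2X - 0.3Y) = (0.4)(0.2)var(X) + (-0.3)(-0.3)var(Y) + [(0.4)(-0.3) + (-0.3)(0.2)]Cov(X,Y)
= 0.08·19 + 0.09·19 + -0.18·15.72 = 0.4004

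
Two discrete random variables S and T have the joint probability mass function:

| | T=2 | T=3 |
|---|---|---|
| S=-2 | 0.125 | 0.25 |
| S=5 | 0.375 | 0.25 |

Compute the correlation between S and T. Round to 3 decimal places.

E[S] = 2.375,  E[T] = 2.5
E[ST] = 5.5
cov(S,T) = E[ST] − E[S]E[T] = 5.5 − (2.375)(2.5) = -0.4375
V(S) = 11.484375,  V(T) = 0.25
ρ = -0.4375 / √(11.484375·0.25) ≈ -0.258

-0.258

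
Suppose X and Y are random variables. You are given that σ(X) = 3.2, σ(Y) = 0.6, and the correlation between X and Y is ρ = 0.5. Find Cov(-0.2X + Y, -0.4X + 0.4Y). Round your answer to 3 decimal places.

Var(X) = (3.2)² = 10.24;  Var(Y) = (0.6)² = 0.36
Cov(X,Y) = ρ·σ(X)·σ(Y) = 0.5·3.2·0.6 = 0.96
Cov(-0.2X + Y, -0.4X + 0.4Y) = (-0.2)(-0.4)Var(X) + (1)(0.4)Var(Y) + [(-0.2)(0.4) + (1)(-0.4)]Cov(X,Y)
= 0.08·10.24 + 0.4·0.36 + -0.48·0.96 = 0.5024

0.502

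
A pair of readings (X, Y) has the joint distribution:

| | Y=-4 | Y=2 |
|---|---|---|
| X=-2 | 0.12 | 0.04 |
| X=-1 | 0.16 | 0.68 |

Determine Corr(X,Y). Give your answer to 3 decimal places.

E[X] = -1.16,  E[Y] = 0.32
E[XY] = 0.08
Cov(X,Y) = E[XY] − E[X]E[Y] = 0.08 − (-1.16)(0.32) = 0.4512
V(X) = 0.1344,  V(Y) = 7.2576
ρ = 0.4512 / √(0.1344·7.2576) ≈ 0.457

0.457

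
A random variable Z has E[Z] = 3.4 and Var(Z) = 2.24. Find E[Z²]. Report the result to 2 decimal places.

13.80

E[Z²] = Var(Z) + (E[Z])² = 2.24 + (3.4)² = 13.8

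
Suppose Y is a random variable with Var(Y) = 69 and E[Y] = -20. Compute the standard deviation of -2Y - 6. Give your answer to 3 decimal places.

Var(-2Y - 6) = (-2)²·69 = 276
SD(-2Y - 6) = √276 ≈ 16.613

16.613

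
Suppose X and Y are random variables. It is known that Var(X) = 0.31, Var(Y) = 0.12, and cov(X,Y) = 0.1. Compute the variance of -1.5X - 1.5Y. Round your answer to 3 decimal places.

1.418

Var(-1.5X - 1.5Y) = (-1.5)²·Var(X) + (-1.5)²·Var(Y) + 2·(-1.5)·(-1.5)·cov(X,Y)
= 2.25·0.31 + 2.25·0.12 + 4.5·0.1 = 1.4175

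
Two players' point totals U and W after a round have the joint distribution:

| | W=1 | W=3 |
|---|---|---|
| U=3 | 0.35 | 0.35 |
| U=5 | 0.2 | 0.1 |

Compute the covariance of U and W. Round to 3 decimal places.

-0.140

E[U] = 3.6,  E[W] = 1.9
E[UW] = 6.7
Cov(U,W) = E[UW] − E[U]E[W] = 6.7 − (3.6)(1.9) = -0.14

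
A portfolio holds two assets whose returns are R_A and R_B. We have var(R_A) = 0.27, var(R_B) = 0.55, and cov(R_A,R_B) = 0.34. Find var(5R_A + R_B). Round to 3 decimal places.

var(5R_A + R_B) = (5)²·var(R_A) + (1)²·var(R_B) + 2·(5)·(1)·cov(R_A,R_B)
= 25·0.27 + 1·0.55 + 10·0.34 = 10.7

10.700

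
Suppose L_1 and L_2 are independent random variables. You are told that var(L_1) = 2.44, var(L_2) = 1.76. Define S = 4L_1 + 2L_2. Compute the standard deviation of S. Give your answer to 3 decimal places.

6.788

By independence, var(S) = (4)²var(L_1) + (2)²var(L_2)
= (4)²·2.44 + (2)²·1.76 = 46.08
sd(S) = √46.08 ≈ 6.788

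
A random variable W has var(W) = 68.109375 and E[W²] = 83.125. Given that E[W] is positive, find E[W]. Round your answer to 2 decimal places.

3.88

(E[W])² = E[W²] − var(W) = 83.125 − 68.109375 = 15.015625
E[W] = √15.015625 = 3.875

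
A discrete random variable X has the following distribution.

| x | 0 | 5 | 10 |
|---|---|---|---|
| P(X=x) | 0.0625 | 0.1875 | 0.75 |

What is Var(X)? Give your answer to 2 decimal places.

8.50

E[X] = (0)(0.0625) + (5)(0.1875) + (10)(0.75) = 8.4375
E[X²] = (0)²(0.0625) + (5)²(0.1875) + (10)²(0.75) = 79.6875
Var(X) = E[X²] − (E[X])² = 79.6875 − (8.4375)² = 8.49609375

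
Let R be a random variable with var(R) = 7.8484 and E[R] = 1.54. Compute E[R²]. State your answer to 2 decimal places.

10.22

E[R²] = var(R) + (E[R])² = 7.8484 + (1.54)² = 10.22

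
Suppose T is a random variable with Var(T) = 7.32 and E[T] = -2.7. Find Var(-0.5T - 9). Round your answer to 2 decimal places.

Var(-0.5T - 9) = (-0.5)²·Var(T) = 0.25·7.32 = 1.83

1.83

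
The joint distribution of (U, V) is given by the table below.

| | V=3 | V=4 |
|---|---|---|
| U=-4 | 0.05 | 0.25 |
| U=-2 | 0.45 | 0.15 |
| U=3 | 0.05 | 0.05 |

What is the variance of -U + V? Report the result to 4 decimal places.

E[U] = -2.1,  E[V] = 3.45,  E[UV] = -7.45
Var(U) = 8.1 − (-2.1)² = 3.69;  Var(V) = 12.15 − (3.45)² = 0.2475
cov(U,V) = -7.45 − (-2.1)(3.45) = -0.205
Var(-U + V) = (-1)²·3.69 + (1)²·0.2475 + 2·(-1)·(1)·-0.205 = 4.3475

4.3475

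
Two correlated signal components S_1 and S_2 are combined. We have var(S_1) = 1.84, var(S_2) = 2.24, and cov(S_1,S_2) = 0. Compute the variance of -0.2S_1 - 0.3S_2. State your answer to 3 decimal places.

var(-0.2S_1 - 0.3S_2) = (-0.2)²·var(S_1) + (-0.3)²·var(S_2) + 2·(-0.2)·(-0.3)·cov(S_1,S_2)
= 0.04·1.84 + 0.09·2.24 + 0.12·0 = 0.2752

0.275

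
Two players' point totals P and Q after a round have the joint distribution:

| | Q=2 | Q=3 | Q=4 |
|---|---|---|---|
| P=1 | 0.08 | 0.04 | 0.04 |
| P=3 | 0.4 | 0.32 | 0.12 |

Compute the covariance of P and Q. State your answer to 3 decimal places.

E[P] = 2.68,  E[Q] = 2.68
E[PQ] = 7.16
Cov(P,Q) = E[PQ] − E[P]E[Q] = 7.16 − (2.68)(2.68) = -0.0224

-0.022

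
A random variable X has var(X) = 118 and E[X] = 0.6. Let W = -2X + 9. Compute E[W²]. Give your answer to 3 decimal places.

E[-2X + 9] = -2·0.6 + 9 = 7.8
var(-2X + 9) = (-2)²·118 = 472
E[W²] = var(W) + (E[W])² = 472 + (7.8)² = 532.84

532.840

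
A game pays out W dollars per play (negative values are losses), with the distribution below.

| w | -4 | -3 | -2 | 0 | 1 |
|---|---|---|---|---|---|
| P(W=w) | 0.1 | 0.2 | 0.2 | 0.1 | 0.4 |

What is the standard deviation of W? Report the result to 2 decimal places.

E[W] = (-4)(0.1) + (-3)(0.2) + (-2)(0.2) + (0)(0.1) + (1)(0.4) = -1
E[W²] = (-4)²(0.1) + (-3)²(0.2) + (-2)²(0.2) + (0)²(0.1) + (1)²(0.4) = 4.6
var(W) = E[W²] − (E[W])² = 4.6 − (-1)² = 3.6
sd(W) = √3.6 ≈ 1.90

1.90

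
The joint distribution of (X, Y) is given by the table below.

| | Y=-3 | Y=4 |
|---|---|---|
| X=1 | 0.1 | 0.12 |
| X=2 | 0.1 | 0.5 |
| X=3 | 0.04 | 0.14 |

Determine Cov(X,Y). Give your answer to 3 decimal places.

E[X] = 1.96,  E[Y] = 2.32
E[XY] = 4.9
Cov(X,Y) = E[XY] − E[X]E[Y] = 4.9 − (1.96)(2.32) = 0.3528

0.353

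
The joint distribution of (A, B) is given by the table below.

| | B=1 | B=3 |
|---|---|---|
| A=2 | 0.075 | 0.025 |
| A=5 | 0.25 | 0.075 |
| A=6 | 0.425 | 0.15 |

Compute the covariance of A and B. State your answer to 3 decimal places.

E[A] = 5.275,  E[B] = 1.5
E[AB] = 7.925
cov(A,B) = E[AB] − E[A]E[B] = 7.925 − (5.275)(1.5) = 0.0125

0.013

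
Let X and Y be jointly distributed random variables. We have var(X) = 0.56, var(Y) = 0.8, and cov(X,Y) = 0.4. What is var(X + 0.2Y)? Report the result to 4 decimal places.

var(X + 0.2Y) = (1)²·var(X) + (0.2)²·var(Y) + 2·(1)·(0.2)·cov(X,Y)
= 1·0.56 + 0.04·0.8 + 0.4·0.4 = 0.752

0.7520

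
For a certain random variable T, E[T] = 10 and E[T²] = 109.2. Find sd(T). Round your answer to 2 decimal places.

Var(T) = 109.2 − (10)² = 9.2
sd(T) = √9.2 ≈ 3.03

3.03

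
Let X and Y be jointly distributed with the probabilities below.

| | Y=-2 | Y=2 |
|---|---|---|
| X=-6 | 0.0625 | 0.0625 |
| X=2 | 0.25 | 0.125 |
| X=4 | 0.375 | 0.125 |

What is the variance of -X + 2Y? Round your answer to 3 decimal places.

27.750

E[X] = 2,  E[Y] = -0.75,  E[XY] = -2.5
V(X) = 14 − (2)² = 10;  V(Y) = 4 − (-0.75)² = 3.4375
Cov(X,Y) = -2.5 − (2)(-0.75) = -1
V(-X + 2Y) = (-1)²·10 + (2)²·3.4375 + 2·(-1)·(2)·-1 = 27.75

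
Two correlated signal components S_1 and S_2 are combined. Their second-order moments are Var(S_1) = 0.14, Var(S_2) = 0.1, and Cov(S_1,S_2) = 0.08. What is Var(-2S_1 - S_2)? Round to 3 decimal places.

0.980

Var(-2S_1 - S_2) = (-2)²·Var(S_1) + (-1)²·Var(S_2) + 2·(-2)·(-1)·Cov(S_1,S_2)
= 4·0.14 + 1·0.1 + 4·0.08 = 0.98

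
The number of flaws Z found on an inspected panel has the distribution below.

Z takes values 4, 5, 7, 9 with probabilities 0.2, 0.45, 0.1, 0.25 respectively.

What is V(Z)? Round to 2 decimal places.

E[Z] = (4)(0.2) + (5)(0.45) + (7)(0.1) + (9)(0.25) = 6
E[Z²] = (4)²(0.2) + (5)²(0.45) + (7)²(0.1) + (9)²(0.25) = 39.6
V(Z) = E[Z²] − (E[Z])² = 39.6 − (6)² = 3.6

3.60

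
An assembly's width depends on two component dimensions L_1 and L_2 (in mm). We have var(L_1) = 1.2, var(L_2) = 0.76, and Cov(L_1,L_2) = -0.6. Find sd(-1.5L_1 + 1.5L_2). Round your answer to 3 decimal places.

2.666

var(-1.5L_1 + 1.5L_2) = (-1.5)²·var(L_1) + (1.5)²·var(L_2) + 2·(-1.5)·(1.5)·Cov(L_1,L_2)
= 2.25·1.2 + 2.25·0.76 + -4.5·-0.6 = 7.11
sd(-1.5L_1 + 1.5L_2) = √7.11 ≈ 2.666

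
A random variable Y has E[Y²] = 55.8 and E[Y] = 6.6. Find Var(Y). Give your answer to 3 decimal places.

12.240

Var(Y) = 55.8 − (6.6)² = 12.24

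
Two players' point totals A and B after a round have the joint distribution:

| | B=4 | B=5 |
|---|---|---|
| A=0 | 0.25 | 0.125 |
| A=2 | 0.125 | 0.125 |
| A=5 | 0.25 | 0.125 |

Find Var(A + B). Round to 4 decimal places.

4.9375

E[A] = 2.375,  E[B] = 4.375,  E[AB] = 10.375
Var(A) = 10.375 − (2.375)² = 4.734375;  Var(B) = 19.375 − (4.375)² = 0.234375
Cov(A,B) = 10.375 − (2.375)(4.375) = -0.015625
Var(A + B) = (1)²·4.734375 + (1)²·0.234375 + 2·(1)·(1)·-0.015625 = 4.9375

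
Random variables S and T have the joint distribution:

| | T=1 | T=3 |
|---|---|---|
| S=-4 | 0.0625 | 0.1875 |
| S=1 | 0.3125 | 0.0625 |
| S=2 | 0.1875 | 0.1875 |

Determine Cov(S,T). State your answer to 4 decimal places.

E[S] = 0.125,  E[T] = 1.875
E[ST] = -0.5
Cov(S,T) = E[ST] − E[S]E[T] = -0.5 − (0.125)(1.875) = -0.734375

-0.7344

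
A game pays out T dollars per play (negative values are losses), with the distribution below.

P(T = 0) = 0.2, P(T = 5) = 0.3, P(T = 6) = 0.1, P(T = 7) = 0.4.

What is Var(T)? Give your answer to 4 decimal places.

6.6900

E[T] = (0)(0.2) + (5)(0.3) + (6)(0.1) + (7)(0.4) = 4.9
E[T²] = (0)²(0.2) + (5)²(0.3) + (6)²(0.1) + (7)²(0.4) = 30.7
Var(T) = E[T²] − (E[T])² = 30.7 − (4.9)² = 6.69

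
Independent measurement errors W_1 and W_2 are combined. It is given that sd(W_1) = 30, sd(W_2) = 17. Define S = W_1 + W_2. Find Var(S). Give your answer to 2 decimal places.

Var(W_1) = 900, Var(W_2) = 289
By independence, Var(S) = (1)²Var(W_1) + (1)²Var(W_2)
= (1)²·900 + (1)²·289 = 1189

1189.00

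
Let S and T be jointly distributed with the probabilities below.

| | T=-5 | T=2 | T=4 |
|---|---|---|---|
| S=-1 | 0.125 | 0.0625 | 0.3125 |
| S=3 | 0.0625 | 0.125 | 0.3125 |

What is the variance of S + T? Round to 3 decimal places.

17.434

E[S] = 1,  E[T] = 1.9375,  E[ST] = 2.8125
Var(S) = 5 − (1)² = 4;  Var(T) = 15.4375 − (1.9375)² = 11.68359375
cov(S,T) = 2.8125 − (1)(1.9375) = 0.875
Var(S + T) = (1)²·4 + (1)²·11.68359375 + 2·(1)·(1)·0.875 = 17.43359375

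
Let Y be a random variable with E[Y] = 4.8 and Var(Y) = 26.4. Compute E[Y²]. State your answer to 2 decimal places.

49.44

E[Y²] = Var(Y) + (E[Y])² = 26.4 + (4.8)² = 49.44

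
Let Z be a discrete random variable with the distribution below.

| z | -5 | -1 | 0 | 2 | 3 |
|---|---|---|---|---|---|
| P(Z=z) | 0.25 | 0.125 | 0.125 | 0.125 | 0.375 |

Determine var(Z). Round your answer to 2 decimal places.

10.25

E[Z] = (-5)(0.25) + (-1)(0.125) + (0)(0.125) + (2)(0.125) + (3)(0.375) = 0
E[Z²] = (-5)²(0.25) + (-1)²(0.125) + (0)²(0.125) + (2)²(0.125) + (3)²(0.375) = 10.25
var(Z) = E[Z²] − (E[Z])² = 10.25 − (0)² = 10.25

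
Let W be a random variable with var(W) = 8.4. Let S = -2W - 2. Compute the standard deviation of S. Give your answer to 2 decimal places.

5.80

var(-2W - 2) = (-2)²·8.4 = 33.6
SD(S) = √33.6 ≈ 5.80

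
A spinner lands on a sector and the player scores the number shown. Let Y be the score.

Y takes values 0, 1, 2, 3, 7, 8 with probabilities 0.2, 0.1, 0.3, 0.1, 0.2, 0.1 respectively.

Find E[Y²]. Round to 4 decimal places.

E[Y²] = (0)²(0.2) + (1)²(0.1) + (2)²(0.3) + (3)²(0.1) + (7)²(0.2) + (8)²(0.1) = 18.4

18.4000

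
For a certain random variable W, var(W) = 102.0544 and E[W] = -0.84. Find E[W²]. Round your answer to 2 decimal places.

102.76

E[W²] = var(W) + (E[W])² = 102.0544 + (-0.84)² = 102.76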